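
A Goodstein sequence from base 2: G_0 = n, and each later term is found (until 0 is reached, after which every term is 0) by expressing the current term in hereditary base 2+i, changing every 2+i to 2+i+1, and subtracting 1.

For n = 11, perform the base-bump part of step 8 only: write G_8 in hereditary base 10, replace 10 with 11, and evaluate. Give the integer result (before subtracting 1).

[0] 11 ≡ 2^(2 + 1) + 2 + 1 (base 2). Lift 3: 85. −1: 84.
[1] 84 ≡ 3^(3 + 1) + 3 (base 3). Lift 4: 1028. −1: 1027.
[2] 1027 ≡ 4^(4 + 1) + 3 (base 4). Lift 5: 15628. −1: 15627.
[3] 15627 ≡ 5^(5 + 1) + 2 (base 5). Lift 6: 279938. −1: 279937.
[4] 279937 ≡ 6^(6 + 1) + 1 (base 6). Lift 7: 5764802. −1: 5764801.
[5] 5764801 ≡ 7^(7 + 1) (base 7). Lift 8: 134217728. −1: 134217727.
[6] 134217727 ≡ 7·8^8 + 7·8^7 + 7·8^6 + 7·8^5 + 7·8^4 + 7·8^3 + 7·8^2 + 7·8 + 7 (base 8). Lift 9: 2749609303. −1: 2749609302.
[7] 2749609302 ≡ 7·9^9 + 7·9^7 + 7·9^6 + 7·9^5 + 7·9^4 + 7·9^3 + 7·9^2 + 7·9 + 6 (base 9). Lift 10: 70077777776. −1: 70077777775.

1997331745491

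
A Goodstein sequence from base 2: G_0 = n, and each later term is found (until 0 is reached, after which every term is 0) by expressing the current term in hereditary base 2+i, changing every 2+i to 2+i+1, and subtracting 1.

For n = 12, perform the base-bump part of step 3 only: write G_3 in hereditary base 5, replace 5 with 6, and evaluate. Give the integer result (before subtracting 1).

280020

12 —HB2→ 2^(2 + 1) + 2^2 —bump→ 3^(3 + 1) + 3^3 = 108 —(−1)→ 107
107 —HB3→ 3^(3 + 1) + 2·3^2 + 2·3 + 2 —bump→ 4^(4 + 1) + 2·4^2 + 2·4 + 2 = 1066 —(−1)→ 1065
1065 —HB4→ 4^(4 + 1) + 2·4^2 + 2·4 + 1 —bump→ 5^(5 + 1) + 2·5^2 + 2·5 + 1 = 15686 —(−1)→ 15685
15685 —HB5→ 5^(5 + 1) + 2·5^2 + 2·5 —bump→ 6^(6 + 1) + 2·6^2 + 2·6 = 280020 —(−1)→ 280019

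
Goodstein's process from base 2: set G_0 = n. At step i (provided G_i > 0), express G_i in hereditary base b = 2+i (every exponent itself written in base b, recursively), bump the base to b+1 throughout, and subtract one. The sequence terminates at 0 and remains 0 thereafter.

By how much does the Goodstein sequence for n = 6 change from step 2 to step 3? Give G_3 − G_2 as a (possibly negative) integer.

2868

(0) 6|_2 = 2^2 + 2 ↦ 3^3 + 3|_3 = 30 ⇒ 29
(1) 29|_3 = 3^3 + 2 ↦ 4^4 + 2|_4 = 258 ⇒ 257
(2) 257|_4 = 4^4 + 1 ↦ 5^5 + 1|_5 = 3126 ⇒ 3125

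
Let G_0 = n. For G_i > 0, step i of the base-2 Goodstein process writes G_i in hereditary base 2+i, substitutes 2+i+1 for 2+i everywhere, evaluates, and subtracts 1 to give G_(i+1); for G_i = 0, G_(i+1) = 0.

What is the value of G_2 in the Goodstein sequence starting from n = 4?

41

G_0 = 4. HB_2(4) = 2^2. Bump = 27. G_1 = 26.
G_1 = 26. HB_3(26) = 2·3^2 + 2·3 + 2. Bump = 42. G_2 = 41.
G_2 = 41. HB_4(41) = 2·4^2 + 2·4 + 1. Bump = 61. G_3 = 60.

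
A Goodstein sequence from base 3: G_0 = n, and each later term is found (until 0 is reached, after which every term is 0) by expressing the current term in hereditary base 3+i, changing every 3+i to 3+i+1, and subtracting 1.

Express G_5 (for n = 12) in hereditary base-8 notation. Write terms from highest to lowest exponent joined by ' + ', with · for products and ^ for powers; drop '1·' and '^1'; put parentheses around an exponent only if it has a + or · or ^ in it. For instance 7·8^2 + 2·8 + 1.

step 0: 12 = 3^2 + 3; sub 4 for 3: 4^2 + 4; = 20; G_1 = 20−1 = 19
step 1: 19 = 4^2 + 3; sub 5 for 4: 5^2 + 3; = 28; G_2 = 28−1 = 27
step 2: 27 = 5^2 + 2; sub 6 for 5: 6^2 + 2; = 38; G_3 = 38−1 = 37
step 3: 37 = 6^2 + 1; sub 7 for 6: 7^2 + 1; = 50; G_4 = 50−1 = 49
step 4: 49 = 7^2; sub 8 for 7: 8^2; = 64; G_5 = 64−1 = 63
step 5: 63 = 7·8 + 7; sub 9 for 8: 7·9 + 7; = 70; G_6 = 70−1 = 69

7·8 + 7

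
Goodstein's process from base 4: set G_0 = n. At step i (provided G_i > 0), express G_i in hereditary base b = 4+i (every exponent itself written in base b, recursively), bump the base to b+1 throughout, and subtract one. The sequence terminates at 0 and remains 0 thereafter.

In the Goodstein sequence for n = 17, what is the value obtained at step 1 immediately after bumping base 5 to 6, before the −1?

36

G_0=17  [base 4] 4^2 + 1  →[4↦5]→  5^2 + 1 = 26  −1 ⇒ G_1=25
G_1=25  [base 5] 5^2  →[5↦6]→  6^2 = 36  −1 ⇒ G_2=35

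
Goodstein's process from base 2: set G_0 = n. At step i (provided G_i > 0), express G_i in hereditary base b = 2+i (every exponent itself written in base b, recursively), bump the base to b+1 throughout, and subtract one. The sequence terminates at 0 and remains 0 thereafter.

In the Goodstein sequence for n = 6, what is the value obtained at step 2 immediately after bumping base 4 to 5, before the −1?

[0] 6 ≡ 2^2 + 2 (base 2). Lift 3: 30. −1: 29.
[1] 29 ≡ 3^3 + 2 (base 3). Lift 4: 258. −1: 257.
[2] 257 ≡ 4^4 + 1 (base 4). Lift 5: 3126. −1: 3125.

3126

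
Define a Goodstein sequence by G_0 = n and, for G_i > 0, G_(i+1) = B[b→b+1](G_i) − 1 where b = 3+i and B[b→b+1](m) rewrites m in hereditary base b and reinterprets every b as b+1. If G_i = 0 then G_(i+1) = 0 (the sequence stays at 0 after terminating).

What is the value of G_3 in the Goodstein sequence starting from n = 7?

i=0: 7 = 2·3 + 1 (b=3); 3→4: 2·4 + 1 = 9; 9−1 = 8
i=1: 8 = 2·4 (b=4); 4→5: 2·5 = 10; 10−1 = 9
i=2: 9 = 5 + 4 (b=5); 5→6: 6 + 4 = 10; 10−1 = 9
i=3: 9 = 6 + 3 (b=6); 6→7: 7 + 3 = 10; 10−1 = 9

9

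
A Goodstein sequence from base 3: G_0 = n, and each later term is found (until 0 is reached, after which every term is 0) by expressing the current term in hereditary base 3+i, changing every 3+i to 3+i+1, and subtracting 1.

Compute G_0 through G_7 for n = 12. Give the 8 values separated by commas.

G_0=12  [base 3] 3^2 + 3  →[3↦4]→  4^2 + 4 = 20  −1 ⇒ G_1=19
G_1=19  [base 4] 4^2 + 3  →[4↦5]→  5^2 + 3 = 28  −1 ⇒ G_2=27
G_2=27  [base 5] 5^2 + 2  →[5↦6]→  6^2 + 2 = 38  −1 ⇒ G_3=37
G_3=37  [base 6] 6^2 + 1  →[6↦7]→  7^2 + 1 = 50  −1 ⇒ G_4=49
G_4=49  [base 7] 7^2  →[7↦8]→  8^2 = 64  −1 ⇒ G_5=63
G_5=63  [base 8] 7·8 + 7  →[8↦9]→  7·9 + 7 = 70  −1 ⇒ G_6=69
G_6=69  [base 9] 7·9 + 6  →[9↦10]→  7·10 + 6 = 76  −1 ⇒ G_7=75

12, 19, 27, 37, 49, 63, 69, 75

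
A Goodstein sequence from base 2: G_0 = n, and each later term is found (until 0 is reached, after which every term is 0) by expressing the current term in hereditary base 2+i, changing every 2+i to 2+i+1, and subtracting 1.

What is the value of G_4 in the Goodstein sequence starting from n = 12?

280019

(0) 12|_2 = 2^(2 + 1) + 2^2 ↦ 3^(3 + 1) + 3^3|_3 = 108 ⇒ 107
(1) 107|_3 = 3^(3 + 1) + 2·3^2 + 2·3 + 2 ↦ 4^(4 + 1) + 2·4^2 + 2·4 + 2|_4 = 1066 ⇒ 1065
(2) 1065|_4 = 4^(4 + 1) + 2·4^2 + 2·4 + 1 ↦ 5^(5 + 1) + 2·5^2 + 2·5 + 1|_5 = 15686 ⇒ 15685
(3) 15685|_5 = 5^(5 + 1) + 2·5^2 + 2·5 ↦ 6^(6 + 1) + 2·6^2 + 2·6|_6 = 280020 ⇒ 280019
(4) 280019|_6 = 6^(6 + 1) + 2·6^2 + 6 + 5 ↦ 7^(7 + 1) + 2·7^2 + 7 + 5|_7 = 5764911 ⇒ 5764910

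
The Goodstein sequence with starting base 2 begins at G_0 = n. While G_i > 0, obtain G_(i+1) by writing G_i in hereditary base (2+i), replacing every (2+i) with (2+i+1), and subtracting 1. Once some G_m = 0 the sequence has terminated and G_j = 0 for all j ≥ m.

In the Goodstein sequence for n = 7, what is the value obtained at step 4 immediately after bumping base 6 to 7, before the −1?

(0) 7|_2 = 2^2 + 2 + 1 ↦ 3^3 + 3 + 1|_3 = 31 ⇒ 30
(1) 30|_3 = 3^3 + 3 ↦ 4^4 + 4|_4 = 260 ⇒ 259
(2) 259|_4 = 4^4 + 3 ↦ 5^5 + 3|_5 = 3128 ⇒ 3127
(3) 3127|_5 = 5^5 + 2 ↦ 6^6 + 2|_6 = 46658 ⇒ 46657
(4) 46657|_6 = 6^6 + 1 ↦ 7^7 + 1|_7 = 823544 ⇒ 823543

823544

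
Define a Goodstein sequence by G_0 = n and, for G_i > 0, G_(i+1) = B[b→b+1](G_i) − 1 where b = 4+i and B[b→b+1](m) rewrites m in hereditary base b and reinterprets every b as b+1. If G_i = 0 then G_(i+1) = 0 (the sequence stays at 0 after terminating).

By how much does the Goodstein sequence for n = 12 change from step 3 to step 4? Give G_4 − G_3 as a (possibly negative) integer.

(0) 12|_4 = 3·4 ↦ 3·5|_5 = 15 ⇒ 14
(1) 14|_5 = 2·5 + 4 ↦ 2·6 + 4|_6 = 16 ⇒ 15
(2) 15|_6 = 2·6 + 3 ↦ 2·7 + 3|_7 = 17 ⇒ 16
(3) 16|_7 = 2·7 + 2 ↦ 2·8 + 2|_8 = 18 ⇒ 17

1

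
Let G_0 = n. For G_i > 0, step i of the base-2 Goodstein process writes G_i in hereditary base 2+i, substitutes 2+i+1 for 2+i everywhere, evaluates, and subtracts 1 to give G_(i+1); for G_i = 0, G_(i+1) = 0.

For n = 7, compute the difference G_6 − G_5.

step 0: 7 = 2^2 + 2 + 1; sub 3 for 2: 3^3 + 3 + 1; = 31; G_1 = 31−1 = 30
step 1: 30 = 3^3 + 3; sub 4 for 3: 4^4 + 4; = 260; G_2 = 260−1 = 259
step 2: 259 = 4^4 + 3; sub 5 for 4: 5^5 + 3; = 3128; G_3 = 3128−1 = 3127
step 3: 3127 = 5^5 + 2; sub 6 for 5: 6^6 + 2; = 46658; G_4 = 46658−1 = 46657
step 4: 46657 = 6^6 + 1; sub 7 for 6: 7^7 + 1; = 823544; G_5 = 823544−1 = 823543
step 5: 823543 = 7^7; sub 8 for 7: 8^8; = 16777216; G_6 = 16777216−1 = 16777215

15953672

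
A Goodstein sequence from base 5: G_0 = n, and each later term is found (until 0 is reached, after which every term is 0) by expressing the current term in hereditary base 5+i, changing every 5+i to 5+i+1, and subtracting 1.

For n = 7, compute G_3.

7

7 —HB5→ 5 + 2 —bump→ 6 + 2 = 8 —(−1)→ 7
7 —HB6→ 6 + 1 —bump→ 7 + 1 = 8 —(−1)→ 7
7 —HB7→ 7 —bump→ 8 = 8 —(−1)→ 7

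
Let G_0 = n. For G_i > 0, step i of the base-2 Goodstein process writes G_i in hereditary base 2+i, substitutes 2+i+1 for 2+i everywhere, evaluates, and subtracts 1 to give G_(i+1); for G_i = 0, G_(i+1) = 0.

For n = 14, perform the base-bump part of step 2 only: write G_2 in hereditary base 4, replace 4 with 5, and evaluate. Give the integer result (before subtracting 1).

base 2: 14 = 2^(2 + 1) + 2^2 + 2; at 3: 3^(3 + 1) + 3^3 + 3 = 111; next = 110
base 3: 110 = 3^(3 + 1) + 3^3 + 2; at 4: 4^(4 + 1) + 4^4 + 2 = 1282; next = 1281
base 4: 1281 = 4^(4 + 1) + 4^4 + 1; at 5: 5^(5 + 1) + 5^5 + 1 = 18751; next = 18750

18751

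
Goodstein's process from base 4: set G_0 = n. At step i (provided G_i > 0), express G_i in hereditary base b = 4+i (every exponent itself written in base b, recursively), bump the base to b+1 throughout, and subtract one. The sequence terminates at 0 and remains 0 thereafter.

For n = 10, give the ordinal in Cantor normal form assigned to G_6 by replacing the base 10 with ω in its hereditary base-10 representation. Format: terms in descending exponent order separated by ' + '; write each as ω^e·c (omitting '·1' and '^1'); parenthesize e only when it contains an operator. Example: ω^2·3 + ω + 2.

G_0=10  [base 4] 2·4 + 2  →[4↦5]→  2·5 + 2 = 12  −1 ⇒ G_1=11
G_1=11  [base 5] 2·5 + 1  →[5↦6]→  2·6 + 1 = 13  −1 ⇒ G_2=12
G_2=12  [base 6] 2·6  →[6↦7]→  2·7 = 14  −1 ⇒ G_3=13
G_3=13  [base 7] 7 + 6  →[7↦8]→  8 + 6 = 14  −1 ⇒ G_4=13
G_4=13  [base 8] 8 + 5  →[8↦9]→  9 + 5 = 14  −1 ⇒ G_5=13
G_5=13  [base 9] 9 + 4  →[9↦10]→  10 + 4 = 14  −1 ⇒ G_6=13
G_6=13  [base 10] 10 + 3  →[10↦11]→  11 + 3 = 14  −1 ⇒ G_7=13

ω + 3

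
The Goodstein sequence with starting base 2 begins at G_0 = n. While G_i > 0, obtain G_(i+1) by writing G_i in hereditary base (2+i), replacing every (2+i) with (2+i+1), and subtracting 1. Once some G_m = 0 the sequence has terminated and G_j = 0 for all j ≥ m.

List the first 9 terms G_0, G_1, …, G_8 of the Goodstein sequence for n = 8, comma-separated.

(0) 8|_2 = 2^(2 + 1) ↦ 3^(3 + 1)|_3 = 81 ⇒ 80
(1) 80|_3 = 2·3^3 + 2·3^2 + 2·3 + 2 ↦ 2·4^4 + 2·4^2 + 2·4 + 2|_4 = 554 ⇒ 553
(2) 553|_4 = 2·4^4 + 2·4^2 + 2·4 + 1 ↦ 2·5^5 + 2·5^2 + 2·5 + 1|_5 = 6311 ⇒ 6310
(3) 6310|_5 = 2·5^5 + 2·5^2 + 2·5 ↦ 2·6^6 + 2·6^2 + 2·6|_6 = 93396 ⇒ 93395
(4) 93395|_6 = 2·6^6 + 2·6^2 + 6 + 5 ↦ 2·7^7 + 2·7^2 + 7 + 5|_7 = 1647196 ⇒ 1647195
(5) 1647195|_7 = 2·7^7 + 2·7^2 + 7 + 4 ↦ 2·8^8 + 2·8^2 + 8 + 4|_8 = 33554572 ⇒ 33554571
(6) 33554571|_8 = 2·8^8 + 2·8^2 + 8 + 3 ↦ 2·9^9 + 2·9^2 + 9 + 3|_9 = 774841152 ⇒ 774841151
(7) 774841151|_9 = 2·9^9 + 2·9^2 + 9 + 2 ↦ 2·10^10 + 2·10^2 + 10 + 2|_10 = 20000000212 ⇒ 20000000211

8, 80, 553, 6310, 93395, 1647195, 33554571, 774841151, 20000000211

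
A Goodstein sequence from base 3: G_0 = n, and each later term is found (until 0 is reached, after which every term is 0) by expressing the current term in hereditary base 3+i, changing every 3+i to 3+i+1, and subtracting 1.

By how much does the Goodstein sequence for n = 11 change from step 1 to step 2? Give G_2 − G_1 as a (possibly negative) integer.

8

step 0: 11 = 3^2 + 2; sub 4 for 3: 4^2 + 2; = 18; G_1 = 18−1 = 17
step 1: 17 = 4^2 + 1; sub 5 for 4: 5^2 + 1; = 26; G_2 = 26−1 = 25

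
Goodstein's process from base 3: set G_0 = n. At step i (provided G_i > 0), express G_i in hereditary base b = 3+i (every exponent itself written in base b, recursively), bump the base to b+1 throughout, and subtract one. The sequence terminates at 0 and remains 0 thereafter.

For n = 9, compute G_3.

[0] 9 ≡ 3^2 (base 3). Lift 4: 16. −1: 15.
[1] 15 ≡ 3·4 + 3 (base 4). Lift 5: 18. −1: 17.
[2] 17 ≡ 3·5 + 2 (base 5). Lift 6: 20. −1: 19.
[3] 19 ≡ 3·6 + 1 (base 6). Lift 7: 22. −1: 21.

19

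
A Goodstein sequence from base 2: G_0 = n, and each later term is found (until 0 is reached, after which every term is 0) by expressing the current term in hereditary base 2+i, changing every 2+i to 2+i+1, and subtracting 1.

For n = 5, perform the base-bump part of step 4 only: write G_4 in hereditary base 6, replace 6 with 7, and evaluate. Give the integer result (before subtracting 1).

5 —HB2→ 2^2 + 1 —bump→ 3^3 + 1 = 28 —(−1)→ 27
27 —HB3→ 3^3 —bump→ 4^4 = 256 —(−1)→ 255
255 —HB4→ 3·4^3 + 3·4^2 + 3·4 + 3 —bump→ 3·5^3 + 3·5^2 + 3·5 + 3 = 468 —(−1)→ 467
467 —HB5→ 3·5^3 + 3·5^2 + 3·5 + 2 —bump→ 3·6^3 + 3·6^2 + 3·6 + 2 = 776 —(−1)→ 775

1198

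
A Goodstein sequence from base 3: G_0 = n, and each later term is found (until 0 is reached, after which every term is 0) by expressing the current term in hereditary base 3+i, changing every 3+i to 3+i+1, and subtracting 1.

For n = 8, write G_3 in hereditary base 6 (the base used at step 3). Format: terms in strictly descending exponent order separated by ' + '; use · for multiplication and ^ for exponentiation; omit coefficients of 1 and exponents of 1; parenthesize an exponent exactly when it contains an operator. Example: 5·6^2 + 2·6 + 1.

6 + 5

[0] 8 ≡ 2·3 + 2 (base 3). Lift 4: 10. −1: 9.
[1] 9 ≡ 2·4 + 1 (base 4). Lift 5: 11. −1: 10.
[2] 10 ≡ 2·5 (base 5). Lift 6: 12. −1: 11.
[3] 11 ≡ 6 + 5 (base 6). Lift 7: 12. −1: 11.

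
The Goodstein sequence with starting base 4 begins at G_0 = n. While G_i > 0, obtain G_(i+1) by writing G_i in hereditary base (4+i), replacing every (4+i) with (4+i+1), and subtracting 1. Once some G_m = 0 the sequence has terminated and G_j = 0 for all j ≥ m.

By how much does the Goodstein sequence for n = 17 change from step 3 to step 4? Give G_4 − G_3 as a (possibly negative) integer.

17 —HB4→ 4^2 + 1 —bump→ 5^2 + 1 = 26 —(−1)→ 25
25 —HB5→ 5^2 —bump→ 6^2 = 36 —(−1)→ 35
35 —HB6→ 5·6 + 5 —bump→ 5·7 + 5 = 40 —(−1)→ 39
39 —HB7→ 5·7 + 4 —bump→ 5·8 + 4 = 44 —(−1)→ 43

4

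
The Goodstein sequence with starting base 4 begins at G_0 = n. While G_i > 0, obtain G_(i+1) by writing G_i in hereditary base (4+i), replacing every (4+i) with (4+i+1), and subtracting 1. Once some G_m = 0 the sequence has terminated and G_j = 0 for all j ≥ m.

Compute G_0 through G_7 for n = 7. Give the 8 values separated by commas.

(0) 7|_4 = 4 + 3 ↦ 5 + 3|_5 = 8 ⇒ 7
(1) 7|_5 = 5 + 2 ↦ 6 + 2|_6 = 8 ⇒ 7
(2) 7|_6 = 6 + 1 ↦ 7 + 1|_7 = 8 ⇒ 7
(3) 7|_7 = 7 ↦ 8|_8 = 8 ⇒ 7
(4) 7|_8 = 7 ↦ 7|_9 = 7 ⇒ 6
(5) 6|_9 = 6 ↦ 6|_10 = 6 ⇒ 5
(6) 5|_10 = 5 ↦ 5|_11 = 5 ⇒ 4

7, 7, 7, 7, 7, 6, 5, 4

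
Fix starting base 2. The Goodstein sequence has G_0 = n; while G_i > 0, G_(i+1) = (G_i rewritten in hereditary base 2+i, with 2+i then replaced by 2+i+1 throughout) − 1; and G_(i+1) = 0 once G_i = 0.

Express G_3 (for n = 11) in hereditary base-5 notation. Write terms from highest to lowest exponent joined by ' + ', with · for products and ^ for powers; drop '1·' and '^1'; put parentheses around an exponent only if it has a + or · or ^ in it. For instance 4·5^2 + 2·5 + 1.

(0) 11|_2 = 2^(2 + 1) + 2 + 1 ↦ 3^(3 + 1) + 3 + 1|_3 = 85 ⇒ 84
(1) 84|_3 = 3^(3 + 1) + 3 ↦ 4^(4 + 1) + 4|_4 = 1028 ⇒ 1027
(2) 1027|_4 = 4^(4 + 1) + 3 ↦ 5^(5 + 1) + 3|_5 = 15628 ⇒ 15627

5^(5 + 1) + 2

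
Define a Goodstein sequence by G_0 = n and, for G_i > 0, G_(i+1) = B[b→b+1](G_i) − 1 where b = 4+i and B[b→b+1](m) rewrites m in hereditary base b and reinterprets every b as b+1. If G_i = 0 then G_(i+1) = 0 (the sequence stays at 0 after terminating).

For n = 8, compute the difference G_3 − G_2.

G_0=8  [base 4] 2·4  →[4↦5]→  2·5 = 10  −1 ⇒ G_1=9
G_1=9  [base 5] 5 + 4  →[5↦6]→  6 + 4 = 10  −1 ⇒ G_2=9
G_2=9  [base 6] 6 + 3  →[6↦7]→  7 + 3 = 10  −1 ⇒ G_3=9

0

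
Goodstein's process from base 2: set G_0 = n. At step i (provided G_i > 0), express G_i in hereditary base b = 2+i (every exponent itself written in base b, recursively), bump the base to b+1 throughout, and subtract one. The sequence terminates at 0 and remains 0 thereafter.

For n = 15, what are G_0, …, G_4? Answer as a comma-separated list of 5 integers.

15, 111, 1283, 18752, 326593

(0) 15|_2 = 2^(2 + 1) + 2^2 + 2 + 1 ↦ 3^(3 + 1) + 3^3 + 3 + 1|_3 = 112 ⇒ 111
(1) 111|_3 = 3^(3 + 1) + 3^3 + 3 ↦ 4^(4 + 1) + 4^4 + 4|_4 = 1284 ⇒ 1283
(2) 1283|_4 = 4^(4 + 1) + 4^4 + 3 ↦ 5^(5 + 1) + 5^5 + 3|_5 = 18753 ⇒ 18752
(3) 18752|_5 = 5^(5 + 1) + 5^5 + 2 ↦ 6^(6 + 1) + 6^6 + 2|_6 = 326594 ⇒ 326593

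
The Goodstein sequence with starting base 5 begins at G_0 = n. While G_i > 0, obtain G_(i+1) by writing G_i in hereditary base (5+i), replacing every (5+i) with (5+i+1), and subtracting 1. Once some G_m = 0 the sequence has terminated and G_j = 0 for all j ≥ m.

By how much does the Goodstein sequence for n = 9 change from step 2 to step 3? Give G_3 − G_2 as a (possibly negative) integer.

0

[0] 9 ≡ 5 + 4 (base 5). Lift 6: 10. −1: 9.
[1] 9 ≡ 6 + 3 (base 6). Lift 7: 10. −1: 9.
[2] 9 ≡ 7 + 2 (base 7). Lift 8: 10. −1: 9.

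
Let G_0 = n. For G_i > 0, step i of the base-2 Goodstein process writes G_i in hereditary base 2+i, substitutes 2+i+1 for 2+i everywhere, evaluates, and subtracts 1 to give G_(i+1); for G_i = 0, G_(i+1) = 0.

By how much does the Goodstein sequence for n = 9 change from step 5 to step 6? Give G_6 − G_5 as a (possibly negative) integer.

47861573

(0) 9|_2 = 2^(2 + 1) + 1 ↦ 3^(3 + 1) + 1|_3 = 82 ⇒ 81
(1) 81|_3 = 3^(3 + 1) ↦ 4^(4 + 1)|_4 = 1024 ⇒ 1023
(2) 1023|_4 = 3·4^4 + 3·4^3 + 3·4^2 + 3·4 + 3 ↦ 3·5^5 + 3·5^3 + 3·5^2 + 3·5 + 3|_5 = 9843 ⇒ 9842
(3) 9842|_5 = 3·5^5 + 3·5^3 + 3·5^2 + 3·5 + 2 ↦ 3·6^6 + 3·6^3 + 3·6^2 + 3·6 + 2|_6 = 140744 ⇒ 140743
(4) 140743|_6 = 3·6^6 + 3·6^3 + 3·6^2 + 3·6 + 1 ↦ 3·7^7 + 3·7^3 + 3·7^2 + 3·7 + 1|_7 = 2471827 ⇒ 2471826
(5) 2471826|_7 = 3·7^7 + 3·7^3 + 3·7^2 + 3·7 ↦ 3·8^8 + 3·8^3 + 3·8^2 + 3·8|_8 = 50333400 ⇒ 50333399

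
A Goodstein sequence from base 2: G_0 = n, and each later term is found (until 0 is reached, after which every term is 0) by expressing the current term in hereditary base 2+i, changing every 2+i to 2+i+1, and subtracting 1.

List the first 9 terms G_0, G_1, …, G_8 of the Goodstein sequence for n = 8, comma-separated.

step 0: 8 = 2^(2 + 1); sub 3 for 2: 3^(3 + 1); = 81; G_1 = 81−1 = 80
step 1: 80 = 2·3^3 + 2·3^2 + 2·3 + 2; sub 4 for 3: 2·4^4 + 2·4^2 + 2·4 + 2; = 554; G_2 = 554−1 = 553
step 2: 553 = 2·4^4 + 2·4^2 + 2·4 + 1; sub 5 for 4: 2·5^5 + 2·5^2 + 2·5 + 1; = 6311; G_3 = 6311−1 = 6310
step 3: 6310 = 2·5^5 + 2·5^2 + 2·5; sub 6 for 5: 2·6^6 + 2·6^2 + 2·6; = 93396; G_4 = 93396−1 = 93395
step 4: 93395 = 2·6^6 + 2·6^2 + 6 + 5; sub 7 for 6: 2·7^7 + 2·7^2 + 7 + 5; = 1647196; G_5 = 1647196−1 = 1647195
step 5: 1647195 = 2·7^7 + 2·7^2 + 7 + 4; sub 8 for 7: 2·8^8 + 2·8^2 + 8 + 4; = 33554572; G_6 = 33554572−1 = 33554571
step 6: 33554571 = 2·8^8 + 2·8^2 + 8 + 3; sub 9 for 8: 2·9^9 + 2·9^2 + 9 + 3; = 774841152; G_7 = 774841152−1 = 774841151
step 7: 774841151 = 2·9^9 + 2·9^2 + 9 + 2; sub 10 for 9: 2·10^10 + 2·10^2 + 10 + 2; = 20000000212; G_8 = 20000000212−1 = 20000000211

8, 80, 553, 6310, 93395, 1647195, 33554571, 774841151, 20000000211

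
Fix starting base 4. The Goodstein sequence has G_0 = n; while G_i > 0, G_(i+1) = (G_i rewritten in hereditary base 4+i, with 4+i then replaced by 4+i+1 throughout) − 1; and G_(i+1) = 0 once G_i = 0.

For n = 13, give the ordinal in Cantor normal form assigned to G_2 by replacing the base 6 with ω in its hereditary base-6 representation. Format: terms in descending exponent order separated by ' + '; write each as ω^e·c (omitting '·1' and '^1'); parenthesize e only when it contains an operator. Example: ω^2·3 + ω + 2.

ω·2 + 5

i=0: 13 = 3·4 + 1 (b=4); 4→5: 3·5 + 1 = 16; 16−1 = 15
i=1: 15 = 3·5 (b=5); 5→6: 3·6 = 18; 18−1 = 17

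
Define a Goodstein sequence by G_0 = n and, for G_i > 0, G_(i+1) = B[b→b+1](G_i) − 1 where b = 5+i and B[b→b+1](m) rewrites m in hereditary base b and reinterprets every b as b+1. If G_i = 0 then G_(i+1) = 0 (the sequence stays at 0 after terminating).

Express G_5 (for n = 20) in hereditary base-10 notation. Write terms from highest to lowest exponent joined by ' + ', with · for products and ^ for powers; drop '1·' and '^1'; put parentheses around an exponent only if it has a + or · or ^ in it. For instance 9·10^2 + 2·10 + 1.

G_0 = 20. HB_5(20) = 4·5. Bump = 24. G_1 = 23.
G_1 = 23. HB_6(23) = 3·6 + 5. Bump = 26. G_2 = 25.
G_2 = 25. HB_7(25) = 3·7 + 4. Bump = 28. G_3 = 27.
G_3 = 27. HB_8(27) = 3·8 + 3. Bump = 30. G_4 = 29.
G_4 = 29. HB_9(29) = 3·9 + 2. Bump = 32. G_5 = 31.
G_5 = 31. HB_10(31) = 3·10 + 1. Bump = 34. G_6 = 33.

3·10 + 1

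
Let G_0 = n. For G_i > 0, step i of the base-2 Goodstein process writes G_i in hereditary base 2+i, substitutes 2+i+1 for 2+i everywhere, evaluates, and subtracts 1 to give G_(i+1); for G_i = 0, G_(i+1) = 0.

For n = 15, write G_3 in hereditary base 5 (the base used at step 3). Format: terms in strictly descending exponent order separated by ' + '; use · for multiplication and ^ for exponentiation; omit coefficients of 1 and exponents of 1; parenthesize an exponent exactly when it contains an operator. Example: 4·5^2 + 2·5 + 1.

15 —HB2→ 2^(2 + 1) + 2^2 + 2 + 1 —bump→ 3^(3 + 1) + 3^3 + 3 + 1 = 112 —(−1)→ 111
111 —HB3→ 3^(3 + 1) + 3^3 + 3 —bump→ 4^(4 + 1) + 4^4 + 4 = 1284 —(−1)→ 1283
1283 —HB4→ 4^(4 + 1) + 4^4 + 3 —bump→ 5^(5 + 1) + 5^5 + 3 = 18753 —(−1)→ 18752
18752 —HB5→ 5^(5 + 1) + 5^5 + 2 —bump→ 6^(6 + 1) + 6^6 + 2 = 326594 —(−1)→ 326593

5^(5 + 1) + 5^5 + 2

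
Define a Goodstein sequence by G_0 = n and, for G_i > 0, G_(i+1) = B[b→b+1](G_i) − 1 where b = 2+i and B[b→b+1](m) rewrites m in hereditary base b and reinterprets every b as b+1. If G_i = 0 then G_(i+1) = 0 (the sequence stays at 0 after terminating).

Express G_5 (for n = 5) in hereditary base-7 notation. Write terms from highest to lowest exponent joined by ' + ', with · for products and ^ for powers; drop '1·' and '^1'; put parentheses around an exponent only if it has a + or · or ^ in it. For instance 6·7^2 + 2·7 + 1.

i=0: 5 = 2^2 + 1 (b=2); 2→3: 3^3 + 1 = 28; 28−1 = 27
i=1: 27 = 3^3 (b=3); 3→4: 4^4 = 256; 256−1 = 255
i=2: 255 = 3·4^3 + 3·4^2 + 3·4 + 3 (b=4); 4→5: 3·5^3 + 3·5^2 + 3·5 + 3 = 468; 468−1 = 467
i=3: 467 = 3·5^3 + 3·5^2 + 3·5 + 2 (b=5); 5→6: 3·6^3 + 3·6^2 + 3·6 + 2 = 776; 776−1 = 775
i=4: 775 = 3·6^3 + 3·6^2 + 3·6 + 1 (b=6); 6→7: 3·7^3 + 3·7^2 + 3·7 + 1 = 1198; 1198−1 = 1197
i=5: 1197 = 3·7^3 + 3·7^2 + 3·7 (b=7); 7→8: 3·8^3 + 3·8^2 + 3·8 = 1752; 1752−1 = 1751

3·7^3 + 3·7^2 + 3·7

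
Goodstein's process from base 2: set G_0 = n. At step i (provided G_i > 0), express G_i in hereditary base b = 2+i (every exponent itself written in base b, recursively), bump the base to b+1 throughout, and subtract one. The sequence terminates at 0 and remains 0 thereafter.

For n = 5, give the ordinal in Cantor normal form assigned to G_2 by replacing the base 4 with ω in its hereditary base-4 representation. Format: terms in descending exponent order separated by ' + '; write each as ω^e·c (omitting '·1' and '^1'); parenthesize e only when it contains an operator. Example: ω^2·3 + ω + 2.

i=0: 5 = 2^2 + 1 (b=2); 2→3: 3^3 + 1 = 28; 28−1 = 27
i=1: 27 = 3^3 (b=3); 3→4: 4^4 = 256; 256−1 = 255
i=2: 255 = 3·4^3 + 3·4^2 + 3·4 + 3 (b=4); 4→5: 3·5^3 + 3·5^2 + 3·5 + 3 = 468; 468−1 = 467

ω^3·3 + ω^2·3 + ω·3 + 3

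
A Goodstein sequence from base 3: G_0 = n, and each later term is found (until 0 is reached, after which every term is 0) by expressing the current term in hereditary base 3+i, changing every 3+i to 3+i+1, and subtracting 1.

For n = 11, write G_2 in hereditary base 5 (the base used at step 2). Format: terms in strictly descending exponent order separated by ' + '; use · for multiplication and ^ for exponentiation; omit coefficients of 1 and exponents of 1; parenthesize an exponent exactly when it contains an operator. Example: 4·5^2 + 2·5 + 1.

[0] 11 ≡ 3^2 + 2 (base 3). Lift 4: 18. −1: 17.
[1] 17 ≡ 4^2 + 1 (base 4). Lift 5: 26. −1: 25.

5^2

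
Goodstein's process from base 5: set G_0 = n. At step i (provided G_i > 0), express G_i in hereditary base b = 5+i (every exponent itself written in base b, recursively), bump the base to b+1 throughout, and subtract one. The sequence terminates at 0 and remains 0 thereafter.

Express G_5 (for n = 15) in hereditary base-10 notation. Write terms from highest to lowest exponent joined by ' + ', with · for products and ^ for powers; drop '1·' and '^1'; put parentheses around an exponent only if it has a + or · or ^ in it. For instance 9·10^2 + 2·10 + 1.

(0) 15|_5 = 3·5 ↦ 3·6|_6 = 18 ⇒ 17
(1) 17|_6 = 2·6 + 5 ↦ 2·7 + 5|_7 = 19 ⇒ 18
(2) 18|_7 = 2·7 + 4 ↦ 2·8 + 4|_8 = 20 ⇒ 19
(3) 19|_8 = 2·8 + 3 ↦ 2·9 + 3|_9 = 21 ⇒ 20
(4) 20|_9 = 2·9 + 2 ↦ 2·10 + 2|_10 = 22 ⇒ 21
(5) 21|_10 = 2·10 + 1 ↦ 2·11 + 1|_11 = 23 ⇒ 22

2·10 + 1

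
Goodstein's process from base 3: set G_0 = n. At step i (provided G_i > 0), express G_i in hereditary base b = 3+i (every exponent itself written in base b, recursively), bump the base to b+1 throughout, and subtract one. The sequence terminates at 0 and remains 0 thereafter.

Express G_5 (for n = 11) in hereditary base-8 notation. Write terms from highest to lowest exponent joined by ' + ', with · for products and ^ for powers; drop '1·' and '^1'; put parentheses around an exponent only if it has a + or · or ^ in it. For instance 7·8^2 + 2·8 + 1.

5·8 + 3

G_0=11  [base 3] 3^2 + 2  →[3↦4]→  4^2 + 2 = 18  −1 ⇒ G_1=17
G_1=17  [base 4] 4^2 + 1  →[4↦5]→  5^2 + 1 = 26  −1 ⇒ G_2=25
G_2=25  [base 5] 5^2  →[5↦6]→  6^2 = 36  −1 ⇒ G_3=35
G_3=35  [base 6] 5·6 + 5  →[6↦7]→  5·7 + 5 = 40  −1 ⇒ G_4=39
G_4=39  [base 7] 5·7 + 4  →[7↦8]→  5·8 + 4 = 44  −1 ⇒ G_5=43
G_5=43  [base 8] 5·8 + 3  →[8↦9]→  5·9 + 3 = 48  −1 ⇒ G_6=47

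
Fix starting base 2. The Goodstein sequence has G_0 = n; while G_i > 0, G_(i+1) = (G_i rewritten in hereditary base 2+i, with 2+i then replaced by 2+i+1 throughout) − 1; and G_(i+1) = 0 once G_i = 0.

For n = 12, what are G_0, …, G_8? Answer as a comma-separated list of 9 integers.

12, 107, 1065, 15685, 280019, 5764910, 134217867, 3486784574, 100000000211

[0] 12 ≡ 2^(2 + 1) + 2^2 (base 2). Lift 3: 108. −1: 107.
[1] 107 ≡ 3^(3 + 1) + 2·3^2 + 2·3 + 2 (base 3). Lift 4: 1066. −1: 1065.
[2] 1065 ≡ 4^(4 + 1) + 2·4^2 + 2·4 + 1 (base 4). Lift 5: 15686. −1: 15685.
[3] 15685 ≡ 5^(5 + 1) + 2·5^2 + 2·5 (base 5). Lift 6: 280020. −1: 280019.
[4] 280019 ≡ 6^(6 + 1) + 2·6^2 + 6 + 5 (base 6). Lift 7: 5764911. −1: 5764910.
[5] 5764910 ≡ 7^(7 + 1) + 2·7^2 + 7 + 4 (base 7). Lift 8: 134217868. −1: 134217867.
[6] 134217867 ≡ 8^(8 + 1) + 2·8^2 + 8 + 3 (base 8). Lift 9: 3486784575. −1: 3486784574.
[7] 3486784574 ≡ 9^(9 + 1) + 2·9^2 + 9 + 2 (base 9). Lift 10: 100000000212. −1: 100000000211.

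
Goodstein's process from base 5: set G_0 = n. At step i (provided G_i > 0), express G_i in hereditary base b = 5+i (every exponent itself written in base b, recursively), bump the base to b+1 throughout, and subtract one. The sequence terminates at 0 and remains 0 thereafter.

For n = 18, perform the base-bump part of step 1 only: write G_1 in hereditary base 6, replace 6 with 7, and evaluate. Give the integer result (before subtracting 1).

23

18 —HB5→ 3·5 + 3 —bump→ 3·6 + 3 = 21 —(−1)→ 20
20 —HB6→ 3·6 + 2 —bump→ 3·7 + 2 = 23 —(−1)→ 22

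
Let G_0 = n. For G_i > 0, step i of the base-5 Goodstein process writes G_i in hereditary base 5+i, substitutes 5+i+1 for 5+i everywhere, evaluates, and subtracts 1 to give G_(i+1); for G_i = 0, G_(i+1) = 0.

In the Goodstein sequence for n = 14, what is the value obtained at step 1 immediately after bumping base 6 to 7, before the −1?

14 —HB5→ 2·5 + 4 —bump→ 2·6 + 4 = 16 —(−1)→ 15
15 —HB6→ 2·6 + 3 —bump→ 2·7 + 3 = 17 —(−1)→ 16

17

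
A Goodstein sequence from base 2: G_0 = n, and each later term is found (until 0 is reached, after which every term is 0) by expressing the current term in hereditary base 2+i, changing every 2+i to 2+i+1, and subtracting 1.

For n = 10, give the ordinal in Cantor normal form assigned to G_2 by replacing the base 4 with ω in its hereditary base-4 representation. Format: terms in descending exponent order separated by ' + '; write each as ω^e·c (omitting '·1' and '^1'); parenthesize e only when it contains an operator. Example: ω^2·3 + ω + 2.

G_0 = 10. HB_2(10) = 2^(2 + 1) + 2. Bump = 84. G_1 = 83.
G_1 = 83. HB_3(83) = 3^(3 + 1) + 2. Bump = 1026. G_2 = 1025.
G_2 = 1025. HB_4(1025) = 4^(4 + 1) + 1. Bump = 15626. G_3 = 15625.

ω^(ω + 1) + 1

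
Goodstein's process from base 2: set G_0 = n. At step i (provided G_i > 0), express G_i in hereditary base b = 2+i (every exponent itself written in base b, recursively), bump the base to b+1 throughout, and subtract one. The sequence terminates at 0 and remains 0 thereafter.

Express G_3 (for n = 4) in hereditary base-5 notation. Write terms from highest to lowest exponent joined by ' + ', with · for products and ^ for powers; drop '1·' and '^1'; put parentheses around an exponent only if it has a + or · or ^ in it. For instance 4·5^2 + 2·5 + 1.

(0) 4|_2 = 2^2 ↦ 3^3|_3 = 27 ⇒ 26
(1) 26|_3 = 2·3^2 + 2·3 + 2 ↦ 2·4^2 + 2·4 + 2|_4 = 42 ⇒ 41
(2) 41|_4 = 2·4^2 + 2·4 + 1 ↦ 2·5^2 + 2·5 + 1|_5 = 61 ⇒ 60
(3) 60|_5 = 2·5^2 + 2·5 ↦ 2·6^2 + 2·6|_6 = 84 ⇒ 83

2·5^2 + 2·5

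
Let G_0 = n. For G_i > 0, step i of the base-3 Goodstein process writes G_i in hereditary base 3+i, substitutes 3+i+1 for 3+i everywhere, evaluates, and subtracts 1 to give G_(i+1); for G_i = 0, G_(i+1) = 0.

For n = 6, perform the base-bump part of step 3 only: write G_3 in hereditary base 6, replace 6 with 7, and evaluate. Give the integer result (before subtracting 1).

step 0: 6 = 2·3; sub 4 for 3: 2·4; = 8; G_1 = 8−1 = 7
step 1: 7 = 4 + 3; sub 5 for 4: 5 + 3; = 8; G_2 = 8−1 = 7
step 2: 7 = 5 + 2; sub 6 for 5: 6 + 2; = 8; G_3 = 8−1 = 7
step 3: 7 = 6 + 1; sub 7 for 6: 7 + 1; = 8; G_4 = 8−1 = 7

8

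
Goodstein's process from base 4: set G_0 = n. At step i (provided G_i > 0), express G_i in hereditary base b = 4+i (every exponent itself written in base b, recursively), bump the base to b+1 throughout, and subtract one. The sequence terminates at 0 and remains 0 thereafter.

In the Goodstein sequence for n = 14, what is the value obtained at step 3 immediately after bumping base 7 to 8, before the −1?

[0] 14 ≡ 3·4 + 2 (base 4). Lift 5: 17. −1: 16.
[1] 16 ≡ 3·5 + 1 (base 5). Lift 6: 19. −1: 18.
[2] 18 ≡ 3·6 (base 6). Lift 7: 21. −1: 20.

22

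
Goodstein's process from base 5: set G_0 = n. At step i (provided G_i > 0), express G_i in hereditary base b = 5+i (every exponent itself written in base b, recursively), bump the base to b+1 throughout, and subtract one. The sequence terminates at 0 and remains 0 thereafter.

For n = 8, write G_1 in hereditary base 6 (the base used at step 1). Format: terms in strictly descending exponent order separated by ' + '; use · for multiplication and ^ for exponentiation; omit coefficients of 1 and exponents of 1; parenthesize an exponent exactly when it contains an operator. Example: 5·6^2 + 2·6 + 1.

base 5: 8 = 5 + 3; at 6: 6 + 3 = 9; next = 8
base 6: 8 = 6 + 2; at 7: 7 + 2 = 9; next = 8

6 + 2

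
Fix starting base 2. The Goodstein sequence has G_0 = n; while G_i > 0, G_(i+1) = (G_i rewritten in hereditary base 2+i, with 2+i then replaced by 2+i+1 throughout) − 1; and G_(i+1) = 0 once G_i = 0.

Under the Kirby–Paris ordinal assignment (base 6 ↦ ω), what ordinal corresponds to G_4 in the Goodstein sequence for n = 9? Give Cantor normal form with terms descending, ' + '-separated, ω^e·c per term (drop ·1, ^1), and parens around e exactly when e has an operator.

[0] 9 ≡ 2^(2 + 1) + 1 (base 2). Lift 3: 82. −1: 81.
[1] 81 ≡ 3^(3 + 1) (base 3). Lift 4: 1024. −1: 1023.
[2] 1023 ≡ 3·4^4 + 3·4^3 + 3·4^2 + 3·4 + 3 (base 4). Lift 5: 9843. −1: 9842.
[3] 9842 ≡ 3·5^5 + 3·5^3 + 3·5^2 + 3·5 + 2 (base 5). Lift 6: 140744. −1: 140743.

ω^ω·3 + ω^3·3 + ω^2·3 + ω·3 + 1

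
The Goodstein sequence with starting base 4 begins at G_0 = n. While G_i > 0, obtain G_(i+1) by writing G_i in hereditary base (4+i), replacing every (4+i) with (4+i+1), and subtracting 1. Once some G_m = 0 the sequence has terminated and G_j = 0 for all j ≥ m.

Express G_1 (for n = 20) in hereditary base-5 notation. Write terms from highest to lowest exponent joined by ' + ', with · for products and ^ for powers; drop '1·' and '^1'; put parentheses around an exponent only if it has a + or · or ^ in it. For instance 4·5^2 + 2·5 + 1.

5^2 + 4

20 —HB4→ 4^2 + 4 —bump→ 5^2 + 5 = 30 —(−1)→ 29
29 —HB5→ 5^2 + 4 —bump→ 6^2 + 4 = 40 —(−1)→ 39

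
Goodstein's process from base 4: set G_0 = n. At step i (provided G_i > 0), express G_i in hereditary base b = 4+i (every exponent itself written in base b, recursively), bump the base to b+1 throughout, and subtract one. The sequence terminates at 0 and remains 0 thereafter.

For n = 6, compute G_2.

6

G_0=6  [base 4] 4 + 2  →[4↦5]→  5 + 2 = 7  −1 ⇒ G_1=6
G_1=6  [base 5] 5 + 1  →[5↦6]→  6 + 1 = 7  −1 ⇒ G_2=6
G_2=6  [base 6] 6  →[6↦7]→  7 = 7  −1 ⇒ G_3=6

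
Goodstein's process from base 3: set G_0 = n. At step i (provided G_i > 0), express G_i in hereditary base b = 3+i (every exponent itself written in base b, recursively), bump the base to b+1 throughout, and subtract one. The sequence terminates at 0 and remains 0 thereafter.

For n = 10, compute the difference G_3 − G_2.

3

G_0 = 10. HB_3(10) = 3^2 + 1. Bump = 17. G_1 = 16.
G_1 = 16. HB_4(16) = 4^2. Bump = 25. G_2 = 24.
G_2 = 24. HB_5(24) = 4·5 + 4. Bump = 28. G_3 = 27.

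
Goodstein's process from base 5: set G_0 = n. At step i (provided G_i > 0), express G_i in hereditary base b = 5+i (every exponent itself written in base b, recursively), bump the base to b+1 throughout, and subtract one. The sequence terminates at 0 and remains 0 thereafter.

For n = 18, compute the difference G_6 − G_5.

(0) 18|_5 = 3·5 + 3 ↦ 3·6 + 3|_6 = 21 ⇒ 20
(1) 20|_6 = 3·6 + 2 ↦ 3·7 + 2|_7 = 23 ⇒ 22
(2) 22|_7 = 3·7 + 1 ↦ 3·8 + 1|_8 = 25 ⇒ 24
(3) 24|_8 = 3·8 ↦ 3·9|_9 = 27 ⇒ 26
(4) 26|_9 = 2·9 + 8 ↦ 2·10 + 8|_10 = 28 ⇒ 27
(5) 27|_10 = 2·10 + 7 ↦ 2·11 + 7|_11 = 29 ⇒ 28

1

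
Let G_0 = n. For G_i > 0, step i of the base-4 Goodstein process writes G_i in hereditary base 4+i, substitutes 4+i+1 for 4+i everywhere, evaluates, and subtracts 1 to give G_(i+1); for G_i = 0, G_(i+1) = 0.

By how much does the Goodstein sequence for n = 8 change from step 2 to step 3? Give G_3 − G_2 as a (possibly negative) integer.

8 —HB4→ 2·4 —bump→ 2·5 = 10 —(−1)→ 9
9 —HB5→ 5 + 4 —bump→ 6 + 4 = 10 —(−1)→ 9
9 —HB6→ 6 + 3 —bump→ 7 + 3 = 10 —(−1)→ 9

0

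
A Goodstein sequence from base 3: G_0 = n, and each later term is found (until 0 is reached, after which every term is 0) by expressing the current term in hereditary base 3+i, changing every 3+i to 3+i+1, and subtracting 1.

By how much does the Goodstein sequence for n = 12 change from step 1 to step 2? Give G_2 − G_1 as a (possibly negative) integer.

(0) 12|_3 = 3^2 + 3 ↦ 4^2 + 4|_4 = 20 ⇒ 19
(1) 19|_4 = 4^2 + 3 ↦ 5^2 + 3|_5 = 28 ⇒ 27

8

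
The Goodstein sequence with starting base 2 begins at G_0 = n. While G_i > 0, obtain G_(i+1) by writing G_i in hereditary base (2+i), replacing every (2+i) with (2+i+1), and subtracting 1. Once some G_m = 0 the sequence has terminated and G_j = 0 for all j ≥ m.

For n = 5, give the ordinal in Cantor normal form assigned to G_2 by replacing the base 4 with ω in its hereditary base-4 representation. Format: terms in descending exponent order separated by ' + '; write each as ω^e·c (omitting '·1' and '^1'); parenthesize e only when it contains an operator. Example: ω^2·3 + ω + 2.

G_0 = 5. HB_2(5) = 2^2 + 1. Bump = 28. G_1 = 27.
G_1 = 27. HB_3(27) = 3^3. Bump = 256. G_2 = 255.
G_2 = 255. HB_4(255) = 3·4^3 + 3·4^2 + 3·4 + 3. Bump = 468. G_3 = 467.

ω^3·3 + ω^2·3 + ω·3 + 3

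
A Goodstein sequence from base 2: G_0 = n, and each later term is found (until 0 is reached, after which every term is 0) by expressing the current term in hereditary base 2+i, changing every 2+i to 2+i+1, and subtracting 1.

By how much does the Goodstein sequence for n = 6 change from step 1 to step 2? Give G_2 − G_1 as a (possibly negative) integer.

(0) 6|_2 = 2^2 + 2 ↦ 3^3 + 3|_3 = 30 ⇒ 29
(1) 29|_3 = 3^3 + 2 ↦ 4^4 + 2|_4 = 258 ⇒ 257

228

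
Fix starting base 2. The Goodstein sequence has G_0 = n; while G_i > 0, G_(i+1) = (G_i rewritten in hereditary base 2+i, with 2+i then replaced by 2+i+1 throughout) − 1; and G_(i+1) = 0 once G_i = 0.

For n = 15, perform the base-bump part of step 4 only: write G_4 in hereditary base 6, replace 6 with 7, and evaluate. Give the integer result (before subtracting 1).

6588345

15 —HB2→ 2^(2 + 1) + 2^2 + 2 + 1 —bump→ 3^(3 + 1) + 3^3 + 3 + 1 = 112 —(−1)→ 111
111 —HB3→ 3^(3 + 1) + 3^3 + 3 —bump→ 4^(4 + 1) + 4^4 + 4 = 1284 —(−1)→ 1283
1283 —HB4→ 4^(4 + 1) + 4^4 + 3 —bump→ 5^(5 + 1) + 5^5 + 3 = 18753 —(−1)→ 18752
18752 —HB5→ 5^(5 + 1) + 5^5 + 2 —bump→ 6^(6 + 1) + 6^6 + 2 = 326594 —(−1)→ 326593
326593 —HB6→ 6^(6 + 1) + 6^6 + 1 —bump→ 7^(7 + 1) + 7^7 + 1 = 6588345 —(−1)→ 6588344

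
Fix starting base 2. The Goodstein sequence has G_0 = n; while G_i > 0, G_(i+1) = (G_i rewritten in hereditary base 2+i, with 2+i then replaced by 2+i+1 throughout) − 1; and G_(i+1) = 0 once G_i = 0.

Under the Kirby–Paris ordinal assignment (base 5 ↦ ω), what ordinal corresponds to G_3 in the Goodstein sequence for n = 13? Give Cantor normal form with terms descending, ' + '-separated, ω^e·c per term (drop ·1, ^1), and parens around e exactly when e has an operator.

ω^(ω + 1) + ω^3·3 + ω^2·3 + ω·3 + 2

(0) 13|_2 = 2^(2 + 1) + 2^2 + 1 ↦ 3^(3 + 1) + 3^3 + 1|_3 = 109 ⇒ 108
(1) 108|_3 = 3^(3 + 1) + 3^3 ↦ 4^(4 + 1) + 4^4|_4 = 1280 ⇒ 1279
(2) 1279|_4 = 4^(4 + 1) + 3·4^3 + 3·4^2 + 3·4 + 3 ↦ 5^(5 + 1) + 3·5^3 + 3·5^2 + 3·5 + 3|_5 = 16093 ⇒ 16092
(3) 16092|_5 = 5^(5 + 1) + 3·5^3 + 3·5^2 + 3·5 + 2 ↦ 6^(6 + 1) + 3·6^3 + 3·6^2 + 3·6 + 2|_6 = 280712 ⇒ 280711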